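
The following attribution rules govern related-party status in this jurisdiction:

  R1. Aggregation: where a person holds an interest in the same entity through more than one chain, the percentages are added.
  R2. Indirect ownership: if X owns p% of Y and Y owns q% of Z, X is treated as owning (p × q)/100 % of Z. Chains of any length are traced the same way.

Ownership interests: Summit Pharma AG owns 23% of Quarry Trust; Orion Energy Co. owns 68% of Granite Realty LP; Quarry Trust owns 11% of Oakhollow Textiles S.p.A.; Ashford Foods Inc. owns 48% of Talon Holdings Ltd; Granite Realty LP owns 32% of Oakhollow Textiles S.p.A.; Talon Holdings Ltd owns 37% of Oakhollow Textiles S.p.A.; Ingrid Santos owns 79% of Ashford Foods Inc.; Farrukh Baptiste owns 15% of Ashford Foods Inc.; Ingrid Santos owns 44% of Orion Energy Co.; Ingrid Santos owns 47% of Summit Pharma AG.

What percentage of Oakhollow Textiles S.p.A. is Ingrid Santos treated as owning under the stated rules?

24.7939%

Chain via Summit Pharma AG → Quarry Trust (R2): 47% × 23% × 11% = 1.1891% of Oakhollow Textiles S.p.A.
Chain via Orion Energy Co. → Granite Realty LP (R2): 44% × 68% × 32% = 9.5744% of Oakhollow Textiles S.p.A.
Chain via Ashford Foods Inc. → Talon Holdings Ltd (R2): 79% × 48% × 37% = 14.0304% of Oakhollow Textiles S.p.A.
Aggregating (R1): 1.1891% + 9.5744% + 14.0304% = 24.7939%.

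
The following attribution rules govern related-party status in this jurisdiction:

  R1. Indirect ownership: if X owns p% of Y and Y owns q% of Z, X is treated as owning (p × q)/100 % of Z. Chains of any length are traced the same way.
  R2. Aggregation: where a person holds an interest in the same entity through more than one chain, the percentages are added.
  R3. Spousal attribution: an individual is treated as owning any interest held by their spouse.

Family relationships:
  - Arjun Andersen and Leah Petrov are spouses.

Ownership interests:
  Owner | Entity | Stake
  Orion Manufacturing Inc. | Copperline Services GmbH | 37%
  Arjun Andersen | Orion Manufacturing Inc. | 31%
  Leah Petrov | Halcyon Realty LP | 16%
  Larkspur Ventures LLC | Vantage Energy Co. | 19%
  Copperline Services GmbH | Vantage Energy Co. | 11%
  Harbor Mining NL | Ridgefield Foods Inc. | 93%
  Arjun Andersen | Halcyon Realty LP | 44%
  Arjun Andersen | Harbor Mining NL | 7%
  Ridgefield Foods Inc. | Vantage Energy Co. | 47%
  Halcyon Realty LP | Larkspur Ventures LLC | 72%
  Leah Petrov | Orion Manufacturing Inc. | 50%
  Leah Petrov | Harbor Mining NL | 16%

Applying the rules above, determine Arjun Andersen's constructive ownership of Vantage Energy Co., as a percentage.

By spousal attribution (R3), Arjun Andersen is treated as also owning Leah Petrov's interest in Halcyon Realty LP, giving 44% + 16% = 60%.
By spousal attribution (R3), Arjun Andersen is treated as also owning Leah Petrov's interest in Harbor Mining NL, giving 7% + 16% = 23%.
By spousal attribution (R3), Arjun Andersen is treated as also owning Leah Petrov's interest in Orion Manufacturing Inc, giving 31% + 50% = 81%.
Chain via Halcyon Realty LP → Larkspur Ventures LLC (R1): 60% × 72% × 19% = 8.208% of Vantage Energy Co.
Chain via Harbor Mining NL → Ridgefield Foods Inc. (R1): 23% × 93% × 47% = 10.0533% of Vantage Energy Co.
Chain via Orion Manufacturing Inc. → Copperline Services GmbH (R1): 81% × 37% × 11% = 3.2967% of Vantage Energy Co.
Aggregating (R2): 8.208% + 10.0533% + 3.2967% = 21.558%.

21.558%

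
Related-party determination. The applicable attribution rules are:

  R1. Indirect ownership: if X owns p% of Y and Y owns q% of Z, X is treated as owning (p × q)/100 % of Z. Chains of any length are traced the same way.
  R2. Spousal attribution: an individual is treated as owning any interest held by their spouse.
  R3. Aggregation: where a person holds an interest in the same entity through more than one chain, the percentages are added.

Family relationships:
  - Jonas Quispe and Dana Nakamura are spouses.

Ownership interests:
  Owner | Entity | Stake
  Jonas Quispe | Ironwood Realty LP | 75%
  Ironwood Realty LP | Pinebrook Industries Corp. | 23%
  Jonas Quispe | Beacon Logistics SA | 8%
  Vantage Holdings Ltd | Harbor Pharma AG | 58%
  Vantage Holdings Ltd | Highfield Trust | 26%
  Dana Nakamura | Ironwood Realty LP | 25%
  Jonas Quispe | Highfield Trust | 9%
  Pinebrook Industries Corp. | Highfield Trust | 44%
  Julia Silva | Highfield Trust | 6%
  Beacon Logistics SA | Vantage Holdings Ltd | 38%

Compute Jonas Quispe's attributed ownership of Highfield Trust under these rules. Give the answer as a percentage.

By spousal attribution (R2), Jonas Quispe is treated as also owning Dana Nakamura's interest in Ironwood Realty LP, giving 75% + 25% = 100%.
Chain via Ironwood Realty LP → Pinebrook Industries Corp. (R1): 100% × 23% × 44% = 10.12% of Highfield Trust.
Chain via Beacon Logistics SA → Vantage Holdings Ltd (R1): 8% × 38% × 26% = 0.7904% of Highfield Trust.
Direct interest in Highfield Trust: 9%.
Aggregating (R3): 10.12% + 0.7904% + 9% = 19.9104%.

19.9104%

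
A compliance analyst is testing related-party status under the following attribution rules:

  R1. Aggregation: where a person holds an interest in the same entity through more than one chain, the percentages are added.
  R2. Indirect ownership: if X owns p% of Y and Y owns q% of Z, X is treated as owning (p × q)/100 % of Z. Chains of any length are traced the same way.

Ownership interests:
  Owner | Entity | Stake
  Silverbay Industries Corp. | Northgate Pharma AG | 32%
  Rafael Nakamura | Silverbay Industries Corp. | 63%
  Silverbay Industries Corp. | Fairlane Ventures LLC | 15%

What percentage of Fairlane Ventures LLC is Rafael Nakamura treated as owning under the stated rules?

9.45%

Chain via Silverbay Industries Corp. (R2): 63% × 15% = 9.45% of Fairlane Ventures LLC.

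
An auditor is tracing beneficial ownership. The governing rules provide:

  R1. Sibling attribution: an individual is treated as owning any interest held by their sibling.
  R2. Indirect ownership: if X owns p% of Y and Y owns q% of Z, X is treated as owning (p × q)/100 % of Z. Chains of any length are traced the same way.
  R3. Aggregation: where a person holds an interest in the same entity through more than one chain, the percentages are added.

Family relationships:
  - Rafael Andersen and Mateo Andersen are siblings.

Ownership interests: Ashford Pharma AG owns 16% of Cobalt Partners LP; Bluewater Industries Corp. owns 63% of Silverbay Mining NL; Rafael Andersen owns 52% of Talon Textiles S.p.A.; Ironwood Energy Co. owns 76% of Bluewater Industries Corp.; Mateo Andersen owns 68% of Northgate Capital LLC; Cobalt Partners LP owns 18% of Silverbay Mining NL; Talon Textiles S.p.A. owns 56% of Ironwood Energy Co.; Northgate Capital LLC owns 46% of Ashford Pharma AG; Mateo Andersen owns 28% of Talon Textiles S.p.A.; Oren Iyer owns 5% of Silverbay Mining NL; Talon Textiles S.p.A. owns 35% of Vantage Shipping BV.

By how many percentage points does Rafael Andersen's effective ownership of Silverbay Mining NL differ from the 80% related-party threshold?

57.648896

By sibling attribution (R1), Rafael Andersen is treated as also owning Mateo Andersen's interest in Talon Textiles S.p.A, giving 52% + 28% = 80%.
By sibling attribution (R1), Rafael Andersen is treated as owning Mateo Andersen's 68% interest in Northgate Capital LLC.
Chain via Talon Textiles S.p.A. → Ironwood Energy Co. → Bluewater Industries Corp. (R2): 80% × 56% × 76% × 63% = 21.45024% of Silverbay Mining NL.
Chain via Northgate Capital LLC → Ashford Pharma AG → Cobalt Partners LP (R2): 68% × 46% × 16% × 18% = 0.900864% of Silverbay Mining NL.
Aggregating (R3): 21.45024% + 0.900864% = 22.351104%.
22.351104% falls short of the 80% threshold by 57.648896 percentage points.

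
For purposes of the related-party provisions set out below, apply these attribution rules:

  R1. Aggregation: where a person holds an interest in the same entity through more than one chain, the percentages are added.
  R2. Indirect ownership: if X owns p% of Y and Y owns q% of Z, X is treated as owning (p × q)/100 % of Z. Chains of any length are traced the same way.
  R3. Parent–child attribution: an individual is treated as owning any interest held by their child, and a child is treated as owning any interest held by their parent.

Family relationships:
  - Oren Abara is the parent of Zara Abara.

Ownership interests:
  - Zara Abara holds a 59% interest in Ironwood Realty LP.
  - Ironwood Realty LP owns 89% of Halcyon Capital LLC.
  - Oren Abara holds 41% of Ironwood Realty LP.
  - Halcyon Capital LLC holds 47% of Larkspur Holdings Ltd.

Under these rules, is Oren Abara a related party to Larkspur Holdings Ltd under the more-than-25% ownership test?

Yes

By parent–child attribution (R3), Oren Abara is treated as also owning Zara Abara's interest in Ironwood Realty LP, giving 41% + 59% = 100%.
Chain via Ironwood Realty LP → Halcyon Capital LLC (R2): 100% × 89% × 47% = 41.83% of Larkspur Holdings Ltd.
41.83% exceeds the 25% threshold, so Oren is a related party to Larkspur Holdings Ltd.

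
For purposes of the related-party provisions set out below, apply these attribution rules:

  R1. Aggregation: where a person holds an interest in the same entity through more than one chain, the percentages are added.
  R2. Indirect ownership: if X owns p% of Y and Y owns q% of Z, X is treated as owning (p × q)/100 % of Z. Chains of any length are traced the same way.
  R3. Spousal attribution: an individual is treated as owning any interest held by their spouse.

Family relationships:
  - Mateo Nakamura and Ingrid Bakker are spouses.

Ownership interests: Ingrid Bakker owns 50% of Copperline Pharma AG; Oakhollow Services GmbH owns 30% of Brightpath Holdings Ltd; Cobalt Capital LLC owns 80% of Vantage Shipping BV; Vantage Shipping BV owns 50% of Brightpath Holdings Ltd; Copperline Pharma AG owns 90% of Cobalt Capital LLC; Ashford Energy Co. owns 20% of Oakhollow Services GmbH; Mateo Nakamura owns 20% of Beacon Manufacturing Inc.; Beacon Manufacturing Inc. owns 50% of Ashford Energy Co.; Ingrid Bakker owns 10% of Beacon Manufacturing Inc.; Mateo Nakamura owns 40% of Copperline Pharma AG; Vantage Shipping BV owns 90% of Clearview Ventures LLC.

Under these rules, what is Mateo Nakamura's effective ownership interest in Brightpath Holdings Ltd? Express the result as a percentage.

33.3%

By spousal attribution (R3), Mateo Nakamura is treated as also owning Ingrid Bakker's interest in Copperline Pharma AG, giving 40% + 50% = 90%.
By spousal attribution (R3), Mateo Nakamura is treated as also owning Ingrid Bakker's interest in Beacon Manufacturing Inc, giving 20% + 10% = 30%.
Chain via Copperline Pharma AG → Cobalt Capital LLC → Vantage Shipping BV (R2): 90% × 90% × 80% × 50% = 32.4% of Brightpath Holdings Ltd.
Chain via Beacon Manufacturing Inc. → Ashford Energy Co. → Oakhollow Services GmbH (R2): 30% × 50% × 20% × 30% = 0.9% of Brightpath Holdings Ltd.
Aggregating (R1): 32.4% + 0.9% = 33.3%.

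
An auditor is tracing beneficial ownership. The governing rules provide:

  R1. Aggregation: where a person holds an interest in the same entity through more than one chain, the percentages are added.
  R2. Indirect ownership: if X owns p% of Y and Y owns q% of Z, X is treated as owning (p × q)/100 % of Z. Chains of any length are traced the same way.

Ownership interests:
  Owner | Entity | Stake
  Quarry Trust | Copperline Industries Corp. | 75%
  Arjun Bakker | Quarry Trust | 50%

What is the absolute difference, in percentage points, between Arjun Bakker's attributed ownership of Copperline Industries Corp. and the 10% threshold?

27.5

Chain via Quarry Trust (R2): 50% × 75% = 37.5% of Copperline Industries Corp.
37.5% exceeds the 10% threshold by 27.5 percentage points.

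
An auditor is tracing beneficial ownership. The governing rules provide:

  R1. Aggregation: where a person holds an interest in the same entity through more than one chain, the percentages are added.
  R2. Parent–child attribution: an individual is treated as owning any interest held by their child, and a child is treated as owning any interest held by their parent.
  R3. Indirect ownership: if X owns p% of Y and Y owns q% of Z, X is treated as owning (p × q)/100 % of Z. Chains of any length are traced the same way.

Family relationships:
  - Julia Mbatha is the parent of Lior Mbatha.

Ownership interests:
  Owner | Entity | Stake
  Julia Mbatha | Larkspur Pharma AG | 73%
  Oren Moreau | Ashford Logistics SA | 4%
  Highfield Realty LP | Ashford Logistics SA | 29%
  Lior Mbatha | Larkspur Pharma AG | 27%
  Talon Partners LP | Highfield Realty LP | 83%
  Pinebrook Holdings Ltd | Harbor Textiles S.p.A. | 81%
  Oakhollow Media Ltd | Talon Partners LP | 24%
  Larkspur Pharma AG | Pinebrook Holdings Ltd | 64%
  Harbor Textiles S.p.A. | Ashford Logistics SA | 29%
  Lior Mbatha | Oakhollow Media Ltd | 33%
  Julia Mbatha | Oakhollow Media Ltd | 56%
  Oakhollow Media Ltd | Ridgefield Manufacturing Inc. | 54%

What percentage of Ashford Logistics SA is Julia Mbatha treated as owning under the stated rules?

By parent–child attribution (R2), Julia Mbatha is treated as also owning Lior Mbatha's interest in Larkspur Pharma AG, giving 73% + 27% = 100%.
By parent–child attribution (R2), Julia Mbatha is treated as also owning Lior Mbatha's interest in Oakhollow Media Ltd, giving 56% + 33% = 89%.
Chain via Larkspur Pharma AG → Pinebrook Holdings Ltd → Harbor Textiles S.p.A. (R3): 100% × 64% × 81% × 29% = 15.0336% of Ashford Logistics SA.
Chain via Oakhollow Media Ltd → Talon Partners LP → Highfield Realty LP (R3): 89% × 24% × 83% × 29% = 5.141352% of Ashford Logistics SA.
Aggregating (R1): 15.0336% + 5.141352% = 20.174952%.

20.174952%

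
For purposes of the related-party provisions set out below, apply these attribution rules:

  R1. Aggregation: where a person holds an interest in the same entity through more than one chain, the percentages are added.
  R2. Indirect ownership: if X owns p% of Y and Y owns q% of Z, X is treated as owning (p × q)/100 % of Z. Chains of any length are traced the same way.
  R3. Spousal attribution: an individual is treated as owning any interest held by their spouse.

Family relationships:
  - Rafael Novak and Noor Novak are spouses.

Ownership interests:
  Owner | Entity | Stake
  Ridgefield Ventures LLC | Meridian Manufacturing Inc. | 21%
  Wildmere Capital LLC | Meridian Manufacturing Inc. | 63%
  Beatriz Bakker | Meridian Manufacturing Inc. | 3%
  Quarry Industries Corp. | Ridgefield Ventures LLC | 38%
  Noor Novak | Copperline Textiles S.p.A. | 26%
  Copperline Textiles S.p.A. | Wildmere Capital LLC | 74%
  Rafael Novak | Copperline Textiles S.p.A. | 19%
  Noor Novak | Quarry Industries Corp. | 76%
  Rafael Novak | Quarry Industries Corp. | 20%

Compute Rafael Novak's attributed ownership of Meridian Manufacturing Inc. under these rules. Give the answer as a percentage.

28.6398%

By spousal attribution (R3), Rafael Novak is treated as also owning Noor Novak's interest in Copperline Textiles S.p.A, giving 19% + 26% = 45%.
By spousal attribution (R3), Rafael Novak is treated as also owning Noor Novak's interest in Quarry Industries Corp, giving 20% + 76% = 96%.
Chain via Copperline Textiles S.p.A. → Wildmere Capital LLC (R2): 45% × 74% × 63% = 20.979% of Meridian Manufacturing Inc.
Chain via Quarry Industries Corp. → Ridgefield Ventures LLC (R2): 96% × 38% × 21% = 7.6608% of Meridian Manufacturing Inc.
Aggregating (R1): 20.979% + 7.6608% = 28.6398%.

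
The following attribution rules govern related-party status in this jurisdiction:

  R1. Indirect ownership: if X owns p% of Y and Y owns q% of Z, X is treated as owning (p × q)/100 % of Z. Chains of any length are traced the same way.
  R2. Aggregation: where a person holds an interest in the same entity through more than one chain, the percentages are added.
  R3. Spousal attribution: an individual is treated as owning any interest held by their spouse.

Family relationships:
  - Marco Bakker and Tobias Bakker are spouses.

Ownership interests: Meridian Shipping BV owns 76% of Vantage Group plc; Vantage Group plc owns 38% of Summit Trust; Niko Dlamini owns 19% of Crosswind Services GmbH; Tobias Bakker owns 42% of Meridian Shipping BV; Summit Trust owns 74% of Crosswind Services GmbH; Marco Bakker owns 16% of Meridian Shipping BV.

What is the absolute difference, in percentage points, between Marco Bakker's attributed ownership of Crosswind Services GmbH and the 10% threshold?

By spousal attribution (R3), Marco Bakker is treated as also owning Tobias Bakker's interest in Meridian Shipping BV, giving 16% + 42% = 58%.
Chain via Meridian Shipping BV → Vantage Group plc → Summit Trust (R1): 58% × 76% × 38% × 74% = 12.395296% of Crosswind Services GmbH.
12.395296% exceeds the 10% threshold by 2.395296 percentage points.

2.395296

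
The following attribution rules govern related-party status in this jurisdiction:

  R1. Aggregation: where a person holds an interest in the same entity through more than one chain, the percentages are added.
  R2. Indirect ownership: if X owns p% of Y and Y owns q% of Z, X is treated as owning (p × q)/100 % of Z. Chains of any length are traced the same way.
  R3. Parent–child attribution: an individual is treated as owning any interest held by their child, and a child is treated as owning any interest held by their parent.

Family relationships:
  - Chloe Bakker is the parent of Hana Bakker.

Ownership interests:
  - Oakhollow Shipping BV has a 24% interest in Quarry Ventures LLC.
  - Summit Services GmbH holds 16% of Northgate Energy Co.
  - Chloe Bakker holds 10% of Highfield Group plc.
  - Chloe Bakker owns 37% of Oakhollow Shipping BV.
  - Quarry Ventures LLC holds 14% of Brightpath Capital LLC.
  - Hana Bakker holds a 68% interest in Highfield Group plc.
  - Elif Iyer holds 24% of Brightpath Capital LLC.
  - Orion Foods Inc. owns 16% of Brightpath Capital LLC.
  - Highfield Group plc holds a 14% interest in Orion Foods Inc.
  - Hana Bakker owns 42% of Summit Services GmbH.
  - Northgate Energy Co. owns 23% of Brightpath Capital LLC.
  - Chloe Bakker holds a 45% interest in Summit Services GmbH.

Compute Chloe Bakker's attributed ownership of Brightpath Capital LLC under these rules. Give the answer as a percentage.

By parent–child attribution (R3), Chloe Bakker is treated as also owning Hana Bakker's interest in Highfield Group plc, giving 10% + 68% = 78%.
By parent–child attribution (R3), Chloe Bakker is treated as also owning Hana Bakker's interest in Summit Services GmbH, giving 45% + 42% = 87%.
Chain via Oakhollow Shipping BV → Quarry Ventures LLC (R2): 37% × 24% × 14% = 1.2432% of Brightpath Capital LLC.
Chain via Highfield Group plc → Orion Foods Inc. (R2): 78% × 14% × 16% = 1.7472% of Brightpath Capital LLC.
Chain via Summit Services GmbH → Northgate Energy Co. (R2): 87% × 16% × 23% = 3.2016% of Brightpath Capital LLC.
Aggregating (R1): 1.2432% + 1.7472% + 3.2016% = 6.192%.

6.192%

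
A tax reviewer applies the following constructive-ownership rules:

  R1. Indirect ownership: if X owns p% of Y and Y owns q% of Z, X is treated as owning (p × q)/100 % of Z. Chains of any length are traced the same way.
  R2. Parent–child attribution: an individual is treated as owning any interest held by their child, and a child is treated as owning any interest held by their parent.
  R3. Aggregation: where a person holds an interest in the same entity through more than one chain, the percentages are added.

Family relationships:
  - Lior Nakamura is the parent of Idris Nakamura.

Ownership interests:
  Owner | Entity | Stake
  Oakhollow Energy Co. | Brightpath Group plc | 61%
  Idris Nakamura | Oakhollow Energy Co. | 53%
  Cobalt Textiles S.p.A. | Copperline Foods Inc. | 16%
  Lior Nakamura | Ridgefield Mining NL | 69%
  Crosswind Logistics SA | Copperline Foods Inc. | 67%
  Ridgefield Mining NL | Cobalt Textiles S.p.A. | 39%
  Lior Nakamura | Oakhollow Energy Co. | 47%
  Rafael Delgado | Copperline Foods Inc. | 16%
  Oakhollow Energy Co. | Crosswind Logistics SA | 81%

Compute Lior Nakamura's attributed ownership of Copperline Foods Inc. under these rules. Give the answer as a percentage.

58.5756%

By parent–child attribution (R2), Lior Nakamura is treated as also owning Idris Nakamura's interest in Oakhollow Energy Co, giving 47% + 53% = 100%.
Chain via Oakhollow Energy Co. → Crosswind Logistics SA (R1): 100% × 81% × 67% = 54.27% of Copperline Foods Inc.
Chain via Ridgefield Mining NL → Cobalt Textiles S.p.A. (R1): 69% × 39% × 16% = 4.3056% of Copperline Foods Inc.
Aggregating (R3): 54.27% + 4.3056% = 58.5756%.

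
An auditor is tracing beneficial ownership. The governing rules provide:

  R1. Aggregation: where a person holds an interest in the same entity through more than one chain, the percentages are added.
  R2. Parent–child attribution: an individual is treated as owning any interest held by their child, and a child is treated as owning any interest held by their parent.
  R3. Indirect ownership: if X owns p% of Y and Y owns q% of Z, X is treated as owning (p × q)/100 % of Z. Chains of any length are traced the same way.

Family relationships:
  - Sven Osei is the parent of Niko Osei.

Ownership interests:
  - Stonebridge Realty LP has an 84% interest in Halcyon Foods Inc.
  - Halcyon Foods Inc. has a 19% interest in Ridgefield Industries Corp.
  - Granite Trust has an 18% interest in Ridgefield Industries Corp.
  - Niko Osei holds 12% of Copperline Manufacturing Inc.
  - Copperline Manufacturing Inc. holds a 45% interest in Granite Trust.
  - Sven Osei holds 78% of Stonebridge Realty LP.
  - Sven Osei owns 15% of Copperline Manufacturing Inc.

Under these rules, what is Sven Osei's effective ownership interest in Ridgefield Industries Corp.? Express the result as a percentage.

14.6358%

By parent–child attribution (R2), Sven Osei is treated as also owning Niko Osei's interest in Copperline Manufacturing Inc, giving 15% + 12% = 27%.
Chain via Stonebridge Realty LP → Halcyon Foods Inc. (R3): 78% × 84% × 19% = 12.4488% of Ridgefield Industries Corp.
Chain via Copperline Manufacturing Inc. → Granite Trust (R3): 27% × 45% × 18% = 2.187% of Ridgefield Industries Corp.
Aggregating (R1): 12.4488% + 2.187% = 14.6358%.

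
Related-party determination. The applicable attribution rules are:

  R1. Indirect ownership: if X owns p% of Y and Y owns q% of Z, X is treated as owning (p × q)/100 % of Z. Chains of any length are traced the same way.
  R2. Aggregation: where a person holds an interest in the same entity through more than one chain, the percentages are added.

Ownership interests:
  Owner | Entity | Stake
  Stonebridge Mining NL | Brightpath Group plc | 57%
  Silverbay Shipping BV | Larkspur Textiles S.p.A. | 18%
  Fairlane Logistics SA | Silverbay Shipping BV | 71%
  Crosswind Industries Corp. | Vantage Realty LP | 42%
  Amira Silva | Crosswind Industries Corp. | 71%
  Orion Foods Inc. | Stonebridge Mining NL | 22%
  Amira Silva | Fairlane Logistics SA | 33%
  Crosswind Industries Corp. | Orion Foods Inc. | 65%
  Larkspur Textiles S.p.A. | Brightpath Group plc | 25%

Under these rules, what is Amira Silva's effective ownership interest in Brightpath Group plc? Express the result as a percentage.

6.84156%

Chain via Crosswind Industries Corp. → Orion Foods Inc. → Stonebridge Mining NL (R1): 71% × 65% × 22% × 57% = 5.78721% of Brightpath Group plc.
Chain via Fairlane Logistics SA → Silverbay Shipping BV → Larkspur Textiles S.p.A. (R1): 33% × 71% × 18% × 25% = 1.05435% of Brightpath Group plc.
Aggregating (R2): 5.78721% + 1.05435% = 6.84156%.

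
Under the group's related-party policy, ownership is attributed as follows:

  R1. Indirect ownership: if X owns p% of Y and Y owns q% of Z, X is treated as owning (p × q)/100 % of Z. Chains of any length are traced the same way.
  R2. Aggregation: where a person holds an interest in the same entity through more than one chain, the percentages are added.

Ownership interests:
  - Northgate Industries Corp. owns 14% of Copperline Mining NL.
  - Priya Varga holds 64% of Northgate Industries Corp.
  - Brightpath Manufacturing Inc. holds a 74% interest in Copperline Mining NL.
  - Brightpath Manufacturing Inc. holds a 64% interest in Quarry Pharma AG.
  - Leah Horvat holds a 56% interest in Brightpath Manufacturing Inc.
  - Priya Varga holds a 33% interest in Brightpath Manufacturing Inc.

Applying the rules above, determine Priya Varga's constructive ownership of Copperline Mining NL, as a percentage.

Chain via Brightpath Manufacturing Inc. (R1): 33% × 74% = 24.42% of Copperline Mining NL.
Chain via Northgate Industries Corp. (R1): 64% × 14% = 8.96% of Copperline Mining NL.
Aggregating (R2): 24.42% + 8.96% = 33.38%.

33.38%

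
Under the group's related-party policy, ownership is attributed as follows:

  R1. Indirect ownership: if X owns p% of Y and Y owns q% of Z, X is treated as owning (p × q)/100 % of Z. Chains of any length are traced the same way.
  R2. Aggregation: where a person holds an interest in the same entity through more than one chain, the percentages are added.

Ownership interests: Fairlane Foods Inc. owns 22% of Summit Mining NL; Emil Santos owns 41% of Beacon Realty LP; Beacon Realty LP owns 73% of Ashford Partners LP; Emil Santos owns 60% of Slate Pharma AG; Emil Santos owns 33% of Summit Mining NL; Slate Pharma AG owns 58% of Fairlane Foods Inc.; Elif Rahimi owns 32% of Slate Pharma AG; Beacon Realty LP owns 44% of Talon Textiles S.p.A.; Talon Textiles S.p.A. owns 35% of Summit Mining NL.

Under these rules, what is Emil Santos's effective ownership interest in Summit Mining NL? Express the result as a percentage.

46.97%

Chain via Beacon Realty LP → Talon Textiles S.p.A. (R1): 41% × 44% × 35% = 6.314% of Summit Mining NL.
Chain via Slate Pharma AG → Fairlane Foods Inc. (R1): 60% × 58% × 22% = 7.656% of Summit Mining NL.
Direct interest in Summit Mining NL: 33%.
Aggregating (R2): 6.314% + 7.656% + 33% = 46.97%.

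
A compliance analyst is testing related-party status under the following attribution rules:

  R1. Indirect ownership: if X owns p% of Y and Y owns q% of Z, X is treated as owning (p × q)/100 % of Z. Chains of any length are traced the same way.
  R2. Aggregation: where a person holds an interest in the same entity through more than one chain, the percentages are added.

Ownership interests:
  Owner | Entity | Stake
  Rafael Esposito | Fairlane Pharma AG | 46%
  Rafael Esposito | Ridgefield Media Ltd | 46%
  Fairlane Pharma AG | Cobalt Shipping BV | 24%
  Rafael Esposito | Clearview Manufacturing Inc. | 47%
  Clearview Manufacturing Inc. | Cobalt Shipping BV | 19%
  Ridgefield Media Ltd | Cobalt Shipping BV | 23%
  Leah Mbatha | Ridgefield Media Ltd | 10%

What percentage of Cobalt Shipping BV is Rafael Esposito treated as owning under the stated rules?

Chain via Fairlane Pharma AG (R1): 46% × 24% = 11.04% of Cobalt Shipping BV.
Chain via Clearview Manufacturing Inc. (R1): 47% × 19% = 8.93% of Cobalt Shipping BV.
Chain via Ridgefield Media Ltd (R1): 46% × 23% = 10.58% of Cobalt Shipping BV.
Aggregating (R2): 11.04% + 8.93% + 10.58% = 30.55%.

30.55%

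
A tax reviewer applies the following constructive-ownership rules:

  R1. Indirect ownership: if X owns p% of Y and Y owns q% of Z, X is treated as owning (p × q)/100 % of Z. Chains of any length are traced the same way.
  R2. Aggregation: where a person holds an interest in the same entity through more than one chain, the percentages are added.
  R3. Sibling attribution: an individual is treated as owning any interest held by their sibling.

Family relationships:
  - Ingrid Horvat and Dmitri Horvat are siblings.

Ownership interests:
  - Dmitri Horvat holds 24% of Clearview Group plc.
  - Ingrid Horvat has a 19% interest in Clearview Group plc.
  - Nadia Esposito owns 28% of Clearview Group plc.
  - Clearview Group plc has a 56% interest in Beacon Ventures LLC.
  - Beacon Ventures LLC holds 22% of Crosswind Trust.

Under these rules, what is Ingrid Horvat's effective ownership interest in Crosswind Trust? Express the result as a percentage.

By sibling attribution (R3), Ingrid Horvat is treated as also owning Dmitri Horvat's interest in Clearview Group plc, giving 19% + 24% = 43%.
Chain via Clearview Group plc → Beacon Ventures LLC (R1): 43% × 56% × 22% = 5.2976% of Crosswind Trust.

5.2976%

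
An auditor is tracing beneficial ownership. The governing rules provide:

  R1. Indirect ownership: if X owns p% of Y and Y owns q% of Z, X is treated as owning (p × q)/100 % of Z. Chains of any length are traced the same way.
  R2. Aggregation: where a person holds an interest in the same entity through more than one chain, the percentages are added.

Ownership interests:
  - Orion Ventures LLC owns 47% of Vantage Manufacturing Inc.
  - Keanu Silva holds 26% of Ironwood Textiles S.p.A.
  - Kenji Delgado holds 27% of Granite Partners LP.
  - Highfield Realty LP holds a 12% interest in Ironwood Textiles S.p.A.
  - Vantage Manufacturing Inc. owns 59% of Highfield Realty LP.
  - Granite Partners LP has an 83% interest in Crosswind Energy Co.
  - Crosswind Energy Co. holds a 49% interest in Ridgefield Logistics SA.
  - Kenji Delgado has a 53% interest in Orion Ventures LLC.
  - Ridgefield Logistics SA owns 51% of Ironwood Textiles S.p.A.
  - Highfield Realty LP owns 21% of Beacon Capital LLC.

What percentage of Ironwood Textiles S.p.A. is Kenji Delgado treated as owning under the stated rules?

Chain via Granite Partners LP → Crosswind Energy Co. → Ridgefield Logistics SA (R1): 27% × 83% × 49% × 51% = 5.600259% of Ironwood Textiles S.p.A.
Chain via Orion Ventures LLC → Vantage Manufacturing Inc. → Highfield Realty LP (R1): 53% × 47% × 59% × 12% = 1.763628% of Ironwood Textiles S.p.A.
Aggregating (R2): 5.600259% + 1.763628% = 7.363887%.

7.363887%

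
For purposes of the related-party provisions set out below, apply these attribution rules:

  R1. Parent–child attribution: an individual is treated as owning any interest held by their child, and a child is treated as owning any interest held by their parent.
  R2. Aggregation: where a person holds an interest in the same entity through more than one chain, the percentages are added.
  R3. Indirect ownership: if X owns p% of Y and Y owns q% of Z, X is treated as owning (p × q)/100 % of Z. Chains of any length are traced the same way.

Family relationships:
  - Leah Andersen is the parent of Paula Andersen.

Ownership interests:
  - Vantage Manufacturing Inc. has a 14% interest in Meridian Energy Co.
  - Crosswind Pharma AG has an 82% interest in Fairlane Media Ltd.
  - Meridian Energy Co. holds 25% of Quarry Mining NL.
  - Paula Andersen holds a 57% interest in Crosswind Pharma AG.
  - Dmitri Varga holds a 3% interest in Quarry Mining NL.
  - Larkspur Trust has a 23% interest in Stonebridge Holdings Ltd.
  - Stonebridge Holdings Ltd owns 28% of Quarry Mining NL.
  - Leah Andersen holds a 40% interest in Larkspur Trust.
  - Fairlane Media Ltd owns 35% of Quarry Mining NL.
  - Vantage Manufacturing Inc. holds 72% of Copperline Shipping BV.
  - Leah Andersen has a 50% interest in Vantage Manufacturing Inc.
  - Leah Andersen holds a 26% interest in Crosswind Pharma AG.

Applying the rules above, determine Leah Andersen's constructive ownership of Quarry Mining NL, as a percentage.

By parent–child attribution (R1), Leah Andersen is treated as also owning Paula Andersen's interest in Crosswind Pharma AG, giving 26% + 57% = 83%.
Chain via Vantage Manufacturing Inc. → Meridian Energy Co. (R3): 50% × 14% × 25% = 1.75% of Quarry Mining NL.
Chain via Larkspur Trust → Stonebridge Holdings Ltd (R3): 40% × 23% × 28% = 2.576% of Quarry Mining NL.
Chain via Crosswind Pharma AG → Fairlane Media Ltd (R3): 83% × 82% × 35% = 23.821% of Quarry Mining NL.
Aggregating (R2): 1.75% + 2.576% + 23.821% = 28.147%.

28.147%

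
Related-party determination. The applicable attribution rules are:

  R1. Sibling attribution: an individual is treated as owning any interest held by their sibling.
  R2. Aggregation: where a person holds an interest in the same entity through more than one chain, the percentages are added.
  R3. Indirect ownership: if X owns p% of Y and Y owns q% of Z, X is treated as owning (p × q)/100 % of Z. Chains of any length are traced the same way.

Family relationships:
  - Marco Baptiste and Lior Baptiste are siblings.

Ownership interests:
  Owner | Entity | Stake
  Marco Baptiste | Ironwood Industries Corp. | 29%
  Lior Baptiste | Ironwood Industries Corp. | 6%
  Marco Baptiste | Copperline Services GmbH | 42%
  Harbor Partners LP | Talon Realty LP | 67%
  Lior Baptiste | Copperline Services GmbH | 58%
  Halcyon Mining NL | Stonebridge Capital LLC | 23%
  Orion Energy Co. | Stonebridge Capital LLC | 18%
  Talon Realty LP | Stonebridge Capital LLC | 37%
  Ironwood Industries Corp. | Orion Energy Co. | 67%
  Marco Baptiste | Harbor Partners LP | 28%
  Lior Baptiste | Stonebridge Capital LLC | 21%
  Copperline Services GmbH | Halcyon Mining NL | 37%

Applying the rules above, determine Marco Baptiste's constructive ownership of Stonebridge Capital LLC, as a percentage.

40.6722%

By sibling attribution (R1), Marco Baptiste is treated as also owning Lior Baptiste's interest in Copperline Services GmbH, giving 42% + 58% = 100%.
By sibling attribution (R1), Marco Baptiste is treated as also owning Lior Baptiste's interest in Ironwood Industries Corp, giving 29% + 6% = 35%.
By sibling attribution (R1), Marco Baptiste is treated as owning Lior Baptiste's 21% interest in Stonebridge Capital LLC.
Chain via Harbor Partners LP → Talon Realty LP (R3): 28% × 67% × 37% = 6.9412% of Stonebridge Capital LLC.
Chain via Copperline Services GmbH → Halcyon Mining NL (R3): 100% × 37% × 23% = 8.51% of Stonebridge Capital LLC.
Chain via Ironwood Industries Corp. → Orion Energy Co. (R3): 35% × 67% × 18% = 4.221% of Stonebridge Capital LLC.
Direct interest in Stonebridge Capital LLC: 21%.
Aggregating (R2): 6.9412% + 8.51% + 4.221% + 21% = 40.6722%.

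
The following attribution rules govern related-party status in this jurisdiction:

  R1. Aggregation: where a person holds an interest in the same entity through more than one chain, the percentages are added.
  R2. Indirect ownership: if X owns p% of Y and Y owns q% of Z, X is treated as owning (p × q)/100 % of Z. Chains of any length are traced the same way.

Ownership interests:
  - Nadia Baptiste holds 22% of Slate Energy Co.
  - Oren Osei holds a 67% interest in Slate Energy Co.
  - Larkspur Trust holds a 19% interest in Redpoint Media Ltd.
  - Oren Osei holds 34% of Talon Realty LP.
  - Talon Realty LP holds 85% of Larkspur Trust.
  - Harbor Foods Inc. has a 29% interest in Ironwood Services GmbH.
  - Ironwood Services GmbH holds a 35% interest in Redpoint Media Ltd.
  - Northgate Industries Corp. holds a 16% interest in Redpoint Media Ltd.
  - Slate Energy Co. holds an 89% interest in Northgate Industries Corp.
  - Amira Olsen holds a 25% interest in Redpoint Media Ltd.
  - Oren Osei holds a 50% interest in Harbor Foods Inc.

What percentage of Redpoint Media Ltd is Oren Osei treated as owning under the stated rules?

20.1068%

Chain via Harbor Foods Inc. → Ironwood Services GmbH (R2): 50% × 29% × 35% = 5.075% of Redpoint Media Ltd.
Chain via Talon Realty LP → Larkspur Trust (R2): 34% × 85% × 19% = 5.491% of Redpoint Media Ltd.
Chain via Slate Energy Co. → Northgate Industries Corp. (R2): 67% × 89% × 16% = 9.5408% of Redpoint Media Ltd.
Aggregating (R1): 5.075% + 5.491% + 9.5408% = 20.1068%.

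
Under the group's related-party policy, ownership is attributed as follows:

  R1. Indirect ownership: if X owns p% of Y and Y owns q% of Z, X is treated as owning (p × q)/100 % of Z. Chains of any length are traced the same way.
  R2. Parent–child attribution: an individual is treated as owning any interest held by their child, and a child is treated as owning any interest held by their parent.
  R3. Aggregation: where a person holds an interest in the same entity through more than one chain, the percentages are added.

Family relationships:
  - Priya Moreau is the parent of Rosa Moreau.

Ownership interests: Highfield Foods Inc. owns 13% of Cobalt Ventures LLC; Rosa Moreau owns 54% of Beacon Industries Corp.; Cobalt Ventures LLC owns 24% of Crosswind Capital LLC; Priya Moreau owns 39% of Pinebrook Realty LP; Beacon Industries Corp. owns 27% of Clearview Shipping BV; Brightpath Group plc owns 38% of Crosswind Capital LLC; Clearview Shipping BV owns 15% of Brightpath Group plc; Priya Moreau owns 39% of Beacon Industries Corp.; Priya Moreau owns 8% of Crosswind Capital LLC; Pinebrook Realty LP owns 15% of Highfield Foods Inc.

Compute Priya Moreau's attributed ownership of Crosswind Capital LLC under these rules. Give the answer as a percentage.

9.61379%

By parent–child attribution (R2), Priya Moreau is treated as also owning Rosa Moreau's interest in Beacon Industries Corp, giving 39% + 54% = 93%.
Chain via Beacon Industries Corp. → Clearview Shipping BV → Brightpath Group plc (R1): 93% × 27% × 15% × 38% = 1.43127% of Crosswind Capital LLC.
Chain via Pinebrook Realty LP → Highfield Foods Inc. → Cobalt Ventures LLC (R1): 39% × 15% × 13% × 24% = 0.18252% of Crosswind Capital LLC.
Direct interest in Crosswind Capital LLC: 8%.
Aggregating (R3): 1.43127% + 0.18252% + 8% = 9.61379%.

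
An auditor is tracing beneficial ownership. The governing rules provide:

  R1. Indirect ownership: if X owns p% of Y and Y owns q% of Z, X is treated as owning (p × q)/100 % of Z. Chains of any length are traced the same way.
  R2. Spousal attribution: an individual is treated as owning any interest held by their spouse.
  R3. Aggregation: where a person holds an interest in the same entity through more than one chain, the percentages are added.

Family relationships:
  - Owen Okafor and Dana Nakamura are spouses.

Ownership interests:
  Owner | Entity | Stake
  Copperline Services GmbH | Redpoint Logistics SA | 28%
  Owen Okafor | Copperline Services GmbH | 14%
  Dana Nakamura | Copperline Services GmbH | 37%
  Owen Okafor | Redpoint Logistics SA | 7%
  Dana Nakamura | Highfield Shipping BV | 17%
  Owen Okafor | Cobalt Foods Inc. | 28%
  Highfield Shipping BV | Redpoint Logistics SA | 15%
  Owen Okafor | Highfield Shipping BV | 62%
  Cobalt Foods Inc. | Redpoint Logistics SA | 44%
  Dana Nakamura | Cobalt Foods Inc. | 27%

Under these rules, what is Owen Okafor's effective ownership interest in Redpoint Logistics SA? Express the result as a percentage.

57.33%

By spousal attribution (R2), Owen Okafor is treated as also owning Dana Nakamura's interest in Highfield Shipping BV, giving 62% + 17% = 79%.
By spousal attribution (R2), Owen Okafor is treated as also owning Dana Nakamura's interest in Copperline Services GmbH, giving 14% + 37% = 51%.
By spousal attribution (R2), Owen Okafor is treated as also owning Dana Nakamura's interest in Cobalt Foods Inc, giving 28% + 27% = 55%.
Chain via Highfield Shipping BV (R1): 79% × 15% = 11.85% of Redpoint Logistics SA.
Chain via Copperline Services GmbH (R1): 51% × 28% = 14.28% of Redpoint Logistics SA.
Chain via Cobalt Foods Inc. (R1): 55% × 44% = 24.2% of Redpoint Logistics SA.
Direct interest in Redpoint Logistics SA: 7%.
Aggregating (R3): 11.85% + 14.28% + 24.2% + 7% = 57.33%.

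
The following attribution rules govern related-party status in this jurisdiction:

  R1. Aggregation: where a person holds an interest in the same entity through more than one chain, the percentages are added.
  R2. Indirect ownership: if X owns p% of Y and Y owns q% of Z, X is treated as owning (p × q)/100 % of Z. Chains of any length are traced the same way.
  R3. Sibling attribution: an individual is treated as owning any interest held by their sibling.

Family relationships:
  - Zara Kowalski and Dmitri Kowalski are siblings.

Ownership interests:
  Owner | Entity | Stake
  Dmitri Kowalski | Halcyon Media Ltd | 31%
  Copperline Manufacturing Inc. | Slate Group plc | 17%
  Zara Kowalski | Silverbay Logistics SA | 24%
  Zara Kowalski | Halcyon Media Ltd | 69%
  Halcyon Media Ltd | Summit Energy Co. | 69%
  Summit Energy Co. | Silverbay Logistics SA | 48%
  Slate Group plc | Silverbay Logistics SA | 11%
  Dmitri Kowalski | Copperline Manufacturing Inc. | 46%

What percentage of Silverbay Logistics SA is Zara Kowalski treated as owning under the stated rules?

By sibling attribution (R3), Zara Kowalski is treated as also owning Dmitri Kowalski's interest in Halcyon Media Ltd, giving 69% + 31% = 100%.
By sibling attribution (R3), Zara Kowalski is treated as owning Dmitri Kowalski's 46% interest in Copperline Manufacturing Inc.
Chain via Halcyon Media Ltd → Summit Energy Co. (R2): 100% × 69% × 48% = 33.12% of Silverbay Logistics SA.
Direct interest in Silverbay Logistics SA: 24%.
Chain via Copperline Manufacturing Inc. → Slate Group plc (R2): 46% × 17% × 11% = 0.8602% of Silverbay Logistics SA.
Aggregating (R1): 33.12% + 24% + 0.8602% = 57.9802%.

57.9802%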